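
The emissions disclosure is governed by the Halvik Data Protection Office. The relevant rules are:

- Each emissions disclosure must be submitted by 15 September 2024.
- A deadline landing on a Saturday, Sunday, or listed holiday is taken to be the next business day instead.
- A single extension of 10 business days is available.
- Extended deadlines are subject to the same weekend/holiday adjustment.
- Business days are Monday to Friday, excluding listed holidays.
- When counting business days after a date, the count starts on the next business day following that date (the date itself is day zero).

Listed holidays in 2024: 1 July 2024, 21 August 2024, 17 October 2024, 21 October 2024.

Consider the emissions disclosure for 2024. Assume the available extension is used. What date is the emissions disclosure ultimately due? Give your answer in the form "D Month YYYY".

The statutory due date is 15 September 2024.
15 September 2024 falls on a Sunday. Rolling to the next business day gives 16 September 2024, a Monday.
The 10-business-day extension runs from 16 September 2024 to 30 September 2024.
30 September 2024 (Monday) is already a business day.
The final due date is 30 September 2024.

30 September 2024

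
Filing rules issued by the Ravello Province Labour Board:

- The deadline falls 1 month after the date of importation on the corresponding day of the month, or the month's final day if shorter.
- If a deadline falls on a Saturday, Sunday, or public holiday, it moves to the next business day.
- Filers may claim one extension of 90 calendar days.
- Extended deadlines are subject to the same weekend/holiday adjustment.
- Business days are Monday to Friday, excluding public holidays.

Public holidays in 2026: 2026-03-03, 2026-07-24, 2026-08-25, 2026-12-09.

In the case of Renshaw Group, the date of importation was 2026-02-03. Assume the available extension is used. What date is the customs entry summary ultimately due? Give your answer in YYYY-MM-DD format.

2026-06-02

1 month from 2026-02-03 is 2026-03-03.
2026-03-03 is a listed holiday; the next business day is 2026-03-04 (Wednesday).
With the 90-day extension, 2026-03-04 becomes 2026-06-02.
2026-06-02 is a Tuesday and not a listed holiday, so it stands.
Deadline: 2026-06-02.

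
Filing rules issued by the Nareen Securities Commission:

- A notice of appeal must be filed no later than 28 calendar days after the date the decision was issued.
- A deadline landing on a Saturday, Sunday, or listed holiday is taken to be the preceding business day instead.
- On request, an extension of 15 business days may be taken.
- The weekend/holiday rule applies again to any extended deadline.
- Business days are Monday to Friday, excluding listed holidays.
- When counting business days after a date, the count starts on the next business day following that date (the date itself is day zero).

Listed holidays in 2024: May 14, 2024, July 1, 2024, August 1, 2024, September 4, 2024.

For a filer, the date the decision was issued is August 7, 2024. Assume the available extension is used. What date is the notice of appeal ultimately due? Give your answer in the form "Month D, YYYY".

28 calendar days after August 7, 2024 is September 4, 2024.
Because September 4, 2024 is a listed holiday, the deadline becomes September 3, 2024 (Tuesday).
Applying the 15-business-day extension: 15 business days after September 3, 2024 is September 25, 2024.
Since September 25, 2024 is a Wednesday and not a holiday, the date is unchanged.
The final due date is September 25, 2024.

September 25, 2024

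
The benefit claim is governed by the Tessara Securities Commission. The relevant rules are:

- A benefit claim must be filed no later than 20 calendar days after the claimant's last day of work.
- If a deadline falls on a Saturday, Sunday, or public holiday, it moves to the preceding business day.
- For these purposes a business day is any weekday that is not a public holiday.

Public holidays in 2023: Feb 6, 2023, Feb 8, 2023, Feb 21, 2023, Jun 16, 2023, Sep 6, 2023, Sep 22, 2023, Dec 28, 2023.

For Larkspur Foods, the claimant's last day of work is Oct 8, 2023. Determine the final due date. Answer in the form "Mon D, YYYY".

Oct 27, 2023

Adding 20 calendar days to Oct 8, 2023 gives Oct 28, 2023.
Oct 28, 2023 falls on a Saturday. Rolling to the preceding business day gives Oct 27, 2023, a Friday.
So the filing is due Oct 27, 2023.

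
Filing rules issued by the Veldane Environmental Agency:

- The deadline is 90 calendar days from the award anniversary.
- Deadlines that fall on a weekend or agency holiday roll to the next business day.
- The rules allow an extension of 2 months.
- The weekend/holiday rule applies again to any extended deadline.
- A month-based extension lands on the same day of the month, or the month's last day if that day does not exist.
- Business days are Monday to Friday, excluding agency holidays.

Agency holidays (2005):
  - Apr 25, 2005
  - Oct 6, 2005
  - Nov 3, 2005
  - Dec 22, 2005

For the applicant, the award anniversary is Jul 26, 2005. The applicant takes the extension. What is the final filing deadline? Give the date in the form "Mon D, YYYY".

90 calendar days after Jul 26, 2005 is Oct 24, 2005.
Since Oct 24, 2005 is a Monday and not a holiday, the date is unchanged.
The 2 months extension carries Oct 24, 2005 to Dec 24, 2005.
Dec 24, 2005 is a Saturday; the next business day is Dec 26, 2005 (Monday).
The final due date is Dec 26, 2005.

Dec 26, 2005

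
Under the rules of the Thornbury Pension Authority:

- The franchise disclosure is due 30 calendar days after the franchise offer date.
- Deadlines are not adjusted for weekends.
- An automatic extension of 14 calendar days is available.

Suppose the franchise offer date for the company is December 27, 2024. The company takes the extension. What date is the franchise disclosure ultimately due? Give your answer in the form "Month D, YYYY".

February 9, 2025

From December 27, 2024, 30 calendar days later is January 26, 2025.
January 26, 2025 falls on a Sunday. The rules make no weekend/holiday allowance, so it remains January 26, 2025.
The 14-calendar-day extension moves the deadline from January 26, 2025 to February 9, 2025.
February 9, 2025 is a Sunday; no weekend or holiday adjustment applies.
Deadline: February 9, 2025.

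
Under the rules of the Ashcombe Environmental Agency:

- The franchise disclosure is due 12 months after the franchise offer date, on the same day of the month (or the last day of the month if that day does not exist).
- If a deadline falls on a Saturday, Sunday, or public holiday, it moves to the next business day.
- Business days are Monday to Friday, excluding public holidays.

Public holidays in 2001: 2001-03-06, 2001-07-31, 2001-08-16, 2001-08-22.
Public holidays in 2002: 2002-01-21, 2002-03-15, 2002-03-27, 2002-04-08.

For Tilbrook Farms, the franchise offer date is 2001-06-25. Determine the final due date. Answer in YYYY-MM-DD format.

12 months after 2001-06-25, on the same day of the month, is 2002-06-25.
2002-06-25 falls on a Tuesday, which is a business day, so no adjustment is needed.
The final due date is 2002-06-25.

2002-06-25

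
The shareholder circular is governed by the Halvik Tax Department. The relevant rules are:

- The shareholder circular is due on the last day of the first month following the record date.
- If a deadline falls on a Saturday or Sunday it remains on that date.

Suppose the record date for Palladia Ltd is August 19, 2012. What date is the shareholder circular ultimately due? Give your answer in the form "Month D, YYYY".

The first month after August 19, 2012 is September 2012, whose last day is September 30, 2012.
September 30, 2012 falls on a Sunday. The rules make no weekend/holiday allowance, so it remains September 30, 2012.
So the filing is due September 30, 2012.

September 30, 2012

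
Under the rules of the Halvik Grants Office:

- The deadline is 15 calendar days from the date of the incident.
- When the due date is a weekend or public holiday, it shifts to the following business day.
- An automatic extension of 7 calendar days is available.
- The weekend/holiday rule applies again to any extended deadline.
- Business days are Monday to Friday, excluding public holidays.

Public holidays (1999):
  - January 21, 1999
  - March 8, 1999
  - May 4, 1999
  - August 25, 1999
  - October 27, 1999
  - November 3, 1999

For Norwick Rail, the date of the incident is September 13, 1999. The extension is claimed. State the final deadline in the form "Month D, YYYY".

Adding 15 calendar days to September 13, 1999 gives September 28, 1999.
September 28, 1999 (Tuesday) is already a business day.
Add the 7 calendar-day extension to September 28, 1999: October 5, 1999.
Since October 5, 1999 is a Tuesday and not a holiday, the date is unchanged.
Deadline: October 5, 1999.

October 5, 1999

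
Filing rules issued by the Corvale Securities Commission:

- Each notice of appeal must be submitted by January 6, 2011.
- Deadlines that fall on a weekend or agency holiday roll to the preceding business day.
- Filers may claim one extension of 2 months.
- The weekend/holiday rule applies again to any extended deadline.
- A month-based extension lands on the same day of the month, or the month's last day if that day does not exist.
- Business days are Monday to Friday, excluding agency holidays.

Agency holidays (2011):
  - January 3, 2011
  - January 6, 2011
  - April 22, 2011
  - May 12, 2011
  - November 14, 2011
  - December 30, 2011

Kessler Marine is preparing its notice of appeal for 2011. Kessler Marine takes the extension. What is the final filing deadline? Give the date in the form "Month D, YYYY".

Start from the fixed due date, January 6, 2011.
January 6, 2011 is a listed holiday, so it moves to the preceding business day, January 5, 2011 (Wednesday).
Applying the 2 months extension: 2 months after January 5, 2011 is March 5, 2011.
March 5, 2011 falls on a Saturday. Rolling to the preceding business day gives March 4, 2011, a Friday.
So the filing is due March 4, 2011.

March 4, 2011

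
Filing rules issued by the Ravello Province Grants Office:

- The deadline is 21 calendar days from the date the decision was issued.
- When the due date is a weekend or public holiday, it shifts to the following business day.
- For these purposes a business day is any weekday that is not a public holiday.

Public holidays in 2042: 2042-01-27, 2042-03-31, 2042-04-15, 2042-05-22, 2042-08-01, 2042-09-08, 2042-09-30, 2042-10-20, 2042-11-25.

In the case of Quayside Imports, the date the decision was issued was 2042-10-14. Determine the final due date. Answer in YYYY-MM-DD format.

2042-11-04

Adding 21 calendar days to 2042-10-14 gives 2042-11-04.
Since 2042-11-04 is a Tuesday and not a holiday, the date is unchanged.
Deadline: 2042-11-04.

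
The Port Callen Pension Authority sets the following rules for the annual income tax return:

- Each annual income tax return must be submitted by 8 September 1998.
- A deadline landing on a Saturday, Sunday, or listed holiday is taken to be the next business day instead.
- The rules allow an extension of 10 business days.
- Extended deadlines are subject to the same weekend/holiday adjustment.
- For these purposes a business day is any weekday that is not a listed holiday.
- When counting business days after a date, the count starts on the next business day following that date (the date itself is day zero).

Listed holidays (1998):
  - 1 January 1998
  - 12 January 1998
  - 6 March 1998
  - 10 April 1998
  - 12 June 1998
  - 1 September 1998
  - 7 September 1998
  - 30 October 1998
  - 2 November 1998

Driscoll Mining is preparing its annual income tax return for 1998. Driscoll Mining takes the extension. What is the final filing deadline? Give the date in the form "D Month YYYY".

22 September 1998

The statutory due date is 8 September 1998.
8 September 1998 (Tuesday) is already a business day.
The 10-business-day extension runs from 8 September 1998 to 22 September 1998.
22 September 1998 (Tuesday) is already a business day.
Final deadline: 22 September 1998.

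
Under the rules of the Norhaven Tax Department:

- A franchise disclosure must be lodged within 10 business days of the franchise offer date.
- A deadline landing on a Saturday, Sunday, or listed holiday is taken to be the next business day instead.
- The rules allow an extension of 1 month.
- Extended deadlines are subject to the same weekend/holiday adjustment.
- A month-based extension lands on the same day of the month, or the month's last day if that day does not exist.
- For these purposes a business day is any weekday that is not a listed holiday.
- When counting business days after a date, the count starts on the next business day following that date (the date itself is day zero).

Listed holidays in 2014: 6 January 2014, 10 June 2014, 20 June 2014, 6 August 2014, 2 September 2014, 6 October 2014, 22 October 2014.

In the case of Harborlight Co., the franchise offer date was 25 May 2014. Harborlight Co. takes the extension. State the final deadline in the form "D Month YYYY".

Starting the day after 25 May 2014 and counting 10 business days lands on 6 June 2014.
6 June 2014 falls on a Friday, which is a business day, so no adjustment is needed.
Add 1 month to 6 June 2014: 6 July 2014.
6 July 2014 is a Sunday, so it moves to the next business day, 7 July 2014 (Monday).
Deadline: 7 July 2014.

7 July 2014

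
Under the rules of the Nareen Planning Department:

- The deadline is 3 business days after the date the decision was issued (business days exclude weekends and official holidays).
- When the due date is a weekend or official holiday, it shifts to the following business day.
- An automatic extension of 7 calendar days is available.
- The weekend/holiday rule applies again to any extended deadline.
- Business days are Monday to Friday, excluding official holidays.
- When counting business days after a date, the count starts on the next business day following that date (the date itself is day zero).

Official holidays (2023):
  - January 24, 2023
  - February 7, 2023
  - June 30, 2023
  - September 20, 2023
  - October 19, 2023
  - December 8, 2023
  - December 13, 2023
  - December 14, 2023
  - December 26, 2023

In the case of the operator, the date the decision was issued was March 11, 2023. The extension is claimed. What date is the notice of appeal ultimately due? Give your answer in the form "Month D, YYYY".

March 22, 2023

3 business days after March 11, 2023, excluding weekends and holidays, is March 15, 2023.
March 15, 2023 falls on a Wednesday, which is a business day, so no adjustment is needed.
The 7-calendar-day extension moves the deadline from March 15, 2023 to March 22, 2023.
March 22, 2023 (Wednesday) is already a business day.
The final due date is March 22, 2023.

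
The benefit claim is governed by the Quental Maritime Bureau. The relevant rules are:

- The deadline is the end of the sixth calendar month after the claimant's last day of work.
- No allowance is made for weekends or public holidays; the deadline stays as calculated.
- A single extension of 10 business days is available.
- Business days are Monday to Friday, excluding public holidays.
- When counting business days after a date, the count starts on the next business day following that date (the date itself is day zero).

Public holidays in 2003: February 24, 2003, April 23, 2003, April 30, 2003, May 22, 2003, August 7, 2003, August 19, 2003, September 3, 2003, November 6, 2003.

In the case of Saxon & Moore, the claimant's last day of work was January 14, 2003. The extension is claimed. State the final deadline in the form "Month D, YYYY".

August 15, 2003

6 months after January 14, 2003 falls in July 2003; the last day of that month is July 31, 2003.
July 31, 2003 falls on a Thursday. The rules make no weekend/holiday allowance, so it remains July 31, 2003.
Applying the 10-business-day extension: 10 business days after July 31, 2003 is August 15, 2003.
No adjustment is made for weekends or holidays, so August 15, 2003 stands.
Deadline: August 15, 2003.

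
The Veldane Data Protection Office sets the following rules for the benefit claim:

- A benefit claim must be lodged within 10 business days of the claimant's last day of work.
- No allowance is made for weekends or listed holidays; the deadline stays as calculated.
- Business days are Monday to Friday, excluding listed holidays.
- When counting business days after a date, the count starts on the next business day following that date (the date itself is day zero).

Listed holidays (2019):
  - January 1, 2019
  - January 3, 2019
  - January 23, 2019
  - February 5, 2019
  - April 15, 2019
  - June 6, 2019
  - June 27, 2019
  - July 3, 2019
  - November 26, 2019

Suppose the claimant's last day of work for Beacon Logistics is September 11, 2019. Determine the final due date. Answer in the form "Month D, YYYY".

Counting 10 business days after September 11, 2019 (skipping weekends and listed holidays) reaches September 25, 2019.
September 25, 2019 falls on a Wednesday. The rules make no weekend/holiday allowance, so it remains September 25, 2019.
The final due date is September 25, 2019.

September 25, 2019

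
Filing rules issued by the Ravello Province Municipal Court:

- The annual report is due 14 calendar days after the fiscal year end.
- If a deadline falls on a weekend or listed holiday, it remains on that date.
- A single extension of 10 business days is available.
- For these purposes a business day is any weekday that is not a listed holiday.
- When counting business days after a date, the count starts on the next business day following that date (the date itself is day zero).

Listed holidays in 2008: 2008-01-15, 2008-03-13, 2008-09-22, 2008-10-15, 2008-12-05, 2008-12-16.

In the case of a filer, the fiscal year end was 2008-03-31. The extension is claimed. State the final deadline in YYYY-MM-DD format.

14 calendar days after 2008-03-31 is 2008-04-14.
No adjustment is made for weekends or holidays, so 2008-04-14 stands.
Counting 10 further business days from 2008-04-14 reaches 2008-04-28.
2008-04-28 falls on a Monday. The rules make no weekend/holiday allowance, so it remains 2008-04-28.
Deadline: 2008-04-28.

2008-04-28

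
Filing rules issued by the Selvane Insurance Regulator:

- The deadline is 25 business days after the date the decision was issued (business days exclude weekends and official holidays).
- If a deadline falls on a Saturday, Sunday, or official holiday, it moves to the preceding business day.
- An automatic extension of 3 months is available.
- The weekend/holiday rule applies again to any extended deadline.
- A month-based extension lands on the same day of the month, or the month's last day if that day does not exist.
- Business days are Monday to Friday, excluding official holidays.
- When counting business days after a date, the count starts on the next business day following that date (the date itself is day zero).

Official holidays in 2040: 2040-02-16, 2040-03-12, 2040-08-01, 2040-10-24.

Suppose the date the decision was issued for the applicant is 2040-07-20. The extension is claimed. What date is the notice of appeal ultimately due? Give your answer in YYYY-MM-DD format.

Starting the day after 2040-07-20 and counting 25 business days lands on 2040-08-27.
2040-08-27 is a Monday and not a listed holiday, so it stands.
The 3 months extension carries 2040-08-27 to 2040-11-27.
2040-11-27 falls on a Tuesday, which is a business day, so no adjustment is needed.
Final deadline: 2040-11-27.

2040-11-27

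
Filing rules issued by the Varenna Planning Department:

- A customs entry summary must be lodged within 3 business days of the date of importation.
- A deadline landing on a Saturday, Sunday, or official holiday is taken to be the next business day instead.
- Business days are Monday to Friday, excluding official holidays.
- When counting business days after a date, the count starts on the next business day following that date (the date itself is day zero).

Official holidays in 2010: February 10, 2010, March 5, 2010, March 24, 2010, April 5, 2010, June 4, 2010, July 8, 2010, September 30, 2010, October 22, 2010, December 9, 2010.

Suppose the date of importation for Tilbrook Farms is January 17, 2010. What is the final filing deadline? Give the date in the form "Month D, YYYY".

January 20, 2010

Starting the day after January 17, 2010 and counting 3 business days lands on January 20, 2010.
January 20, 2010 falls on a Wednesday, which is a business day, so no adjustment is needed.
The final due date is January 20, 2010.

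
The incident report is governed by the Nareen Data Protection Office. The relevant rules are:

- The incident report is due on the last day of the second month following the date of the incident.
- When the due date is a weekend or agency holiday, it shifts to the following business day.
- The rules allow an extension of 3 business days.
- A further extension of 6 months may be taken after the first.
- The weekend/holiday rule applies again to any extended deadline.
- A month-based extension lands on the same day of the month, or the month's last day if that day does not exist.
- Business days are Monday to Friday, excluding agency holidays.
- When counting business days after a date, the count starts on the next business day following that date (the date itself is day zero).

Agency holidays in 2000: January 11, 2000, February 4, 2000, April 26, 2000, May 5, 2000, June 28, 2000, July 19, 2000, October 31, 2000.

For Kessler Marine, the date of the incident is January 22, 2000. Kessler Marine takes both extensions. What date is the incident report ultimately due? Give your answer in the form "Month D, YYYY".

2 months after January 22, 2000 is March 2000; that month ends on March 31, 2000.
Since March 31, 2000 is a Friday and not a holiday, the date is unchanged.
The 3-business-day extension runs from March 31, 2000 to April 5, 2000.
April 5, 2000 (Wednesday) is already a business day.
The 6 months extension carries April 5, 2000 to October 5, 2000.
October 5, 2000 falls on a Thursday, which is a business day, so no adjustment is needed.
Final deadline: October 5, 2000.

October 5, 2000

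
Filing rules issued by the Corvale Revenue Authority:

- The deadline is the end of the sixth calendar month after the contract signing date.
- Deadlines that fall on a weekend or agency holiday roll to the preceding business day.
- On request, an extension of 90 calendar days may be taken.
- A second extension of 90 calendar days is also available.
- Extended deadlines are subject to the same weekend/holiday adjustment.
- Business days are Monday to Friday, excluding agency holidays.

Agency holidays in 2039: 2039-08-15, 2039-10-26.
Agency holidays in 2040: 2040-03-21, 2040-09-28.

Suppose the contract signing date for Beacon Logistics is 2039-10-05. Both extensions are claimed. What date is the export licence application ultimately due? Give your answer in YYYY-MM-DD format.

2040-10-25

The sixth month after 2039-10-05 is April 2040, whose last day is 2040-04-30.
2040-04-30 is a Monday and not a listed holiday, so it stands.
Add the 90 calendar-day extension to 2040-04-30: 2040-07-29.
Because 2040-07-29 is a Sunday, the deadline becomes 2040-07-27 (Friday).
Add the 90 calendar-day extension to 2040-07-27: 2040-10-25.
2040-10-25 falls on a Thursday, which is a business day, so no adjustment is needed.
The final due date is 2040-10-25.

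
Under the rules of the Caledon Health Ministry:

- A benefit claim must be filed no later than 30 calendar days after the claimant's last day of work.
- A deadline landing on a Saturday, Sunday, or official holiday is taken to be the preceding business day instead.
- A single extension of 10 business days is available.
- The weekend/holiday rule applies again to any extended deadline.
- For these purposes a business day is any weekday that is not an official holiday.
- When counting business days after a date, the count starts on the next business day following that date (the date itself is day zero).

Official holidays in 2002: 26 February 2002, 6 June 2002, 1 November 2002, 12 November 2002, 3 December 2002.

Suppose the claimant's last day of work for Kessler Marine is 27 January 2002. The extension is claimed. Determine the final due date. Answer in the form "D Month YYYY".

From 27 January 2002, 30 calendar days later is 26 February 2002.
26 February 2002 is a listed holiday; the preceding business day is 25 February 2002 (Monday).
Applying the 10-business-day extension: 10 business days after 25 February 2002 is 12 March 2002.
12 March 2002 falls on a Tuesday, which is a business day, so no adjustment is needed.
Final deadline: 12 March 2002.

12 March 2002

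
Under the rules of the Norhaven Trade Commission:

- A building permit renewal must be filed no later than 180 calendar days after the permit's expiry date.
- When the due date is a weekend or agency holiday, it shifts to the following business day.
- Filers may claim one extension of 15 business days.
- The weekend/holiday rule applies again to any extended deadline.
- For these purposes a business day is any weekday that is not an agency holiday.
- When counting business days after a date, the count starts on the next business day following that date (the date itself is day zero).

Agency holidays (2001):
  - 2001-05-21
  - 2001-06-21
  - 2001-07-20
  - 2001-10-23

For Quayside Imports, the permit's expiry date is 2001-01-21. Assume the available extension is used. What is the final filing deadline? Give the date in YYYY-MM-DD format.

2001-08-13

From 2001-01-21, 180 calendar days later is 2001-07-20.
Because 2001-07-20 is a listed holiday, the deadline becomes 2001-07-23 (Monday).
Applying the 15-business-day extension: 15 business days after 2001-07-23 is 2001-08-13.
Since 2001-08-13 is a Monday and not a holiday, the date is unchanged.
Final deadline: 2001-08-13.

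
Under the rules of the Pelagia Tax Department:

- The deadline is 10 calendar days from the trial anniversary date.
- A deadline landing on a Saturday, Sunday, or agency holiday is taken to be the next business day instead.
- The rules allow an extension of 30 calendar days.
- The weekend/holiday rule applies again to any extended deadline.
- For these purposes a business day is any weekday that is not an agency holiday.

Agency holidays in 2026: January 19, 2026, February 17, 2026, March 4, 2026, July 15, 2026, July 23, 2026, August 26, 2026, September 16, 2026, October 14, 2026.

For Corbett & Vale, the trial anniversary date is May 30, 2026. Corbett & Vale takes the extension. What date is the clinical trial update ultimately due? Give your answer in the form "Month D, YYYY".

Trigger date May 30, 2026 + 10 calendar days = June 9, 2026.
Since June 9, 2026 is a Tuesday and not a holiday, the date is unchanged.
Add the 30 calendar-day extension to June 9, 2026: July 9, 2026.
July 9, 2026 falls on a Thursday, which is a business day, so no adjustment is needed.
Final deadline: July 9, 2026.

July 9, 2026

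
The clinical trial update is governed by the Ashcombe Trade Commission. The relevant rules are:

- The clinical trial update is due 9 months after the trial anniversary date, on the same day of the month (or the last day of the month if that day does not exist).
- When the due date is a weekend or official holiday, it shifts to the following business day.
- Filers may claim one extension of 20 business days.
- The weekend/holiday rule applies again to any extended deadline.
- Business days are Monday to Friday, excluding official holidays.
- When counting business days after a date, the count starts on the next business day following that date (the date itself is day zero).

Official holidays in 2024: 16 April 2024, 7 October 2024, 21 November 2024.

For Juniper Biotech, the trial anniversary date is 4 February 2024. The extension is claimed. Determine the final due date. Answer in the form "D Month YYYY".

3 December 2024

9 months from 4 February 2024 is 4 November 2024.
4 November 2024 falls on a Monday, which is a business day, so no adjustment is needed.
The 20-business-day extension runs from 4 November 2024 to 3 December 2024.
3 December 2024 is a Tuesday and not a listed holiday, so it stands.
So the filing is due 3 December 2024.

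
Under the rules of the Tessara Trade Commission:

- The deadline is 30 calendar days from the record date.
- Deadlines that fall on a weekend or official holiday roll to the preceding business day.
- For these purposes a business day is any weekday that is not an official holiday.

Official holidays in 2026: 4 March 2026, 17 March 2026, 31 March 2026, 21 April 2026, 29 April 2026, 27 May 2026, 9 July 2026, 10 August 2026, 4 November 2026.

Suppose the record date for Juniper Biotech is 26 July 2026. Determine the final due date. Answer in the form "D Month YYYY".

Trigger date 26 July 2026 + 30 calendar days = 25 August 2026.
25 August 2026 falls on a Tuesday, which is a business day, so no adjustment is needed.
Deadline: 25 August 2026.

25 August 2026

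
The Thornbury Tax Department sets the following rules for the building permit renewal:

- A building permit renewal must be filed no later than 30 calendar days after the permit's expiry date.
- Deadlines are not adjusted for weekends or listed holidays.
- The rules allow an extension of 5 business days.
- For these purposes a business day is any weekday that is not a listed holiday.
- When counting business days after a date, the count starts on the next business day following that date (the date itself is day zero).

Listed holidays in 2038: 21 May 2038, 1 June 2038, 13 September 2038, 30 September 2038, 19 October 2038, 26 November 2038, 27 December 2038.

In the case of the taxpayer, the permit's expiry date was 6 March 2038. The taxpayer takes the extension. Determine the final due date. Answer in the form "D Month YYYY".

30 calendar days after 6 March 2038 is 5 April 2038.
5 April 2038 falls on a Monday. The rules make no weekend/holiday allowance, so it remains 5 April 2038.
Counting 5 further business days from 5 April 2038 reaches 12 April 2038.
No adjustment is made for weekends or holidays, so 12 April 2038 stands.
Deadline: 12 April 2038.

12 April 2038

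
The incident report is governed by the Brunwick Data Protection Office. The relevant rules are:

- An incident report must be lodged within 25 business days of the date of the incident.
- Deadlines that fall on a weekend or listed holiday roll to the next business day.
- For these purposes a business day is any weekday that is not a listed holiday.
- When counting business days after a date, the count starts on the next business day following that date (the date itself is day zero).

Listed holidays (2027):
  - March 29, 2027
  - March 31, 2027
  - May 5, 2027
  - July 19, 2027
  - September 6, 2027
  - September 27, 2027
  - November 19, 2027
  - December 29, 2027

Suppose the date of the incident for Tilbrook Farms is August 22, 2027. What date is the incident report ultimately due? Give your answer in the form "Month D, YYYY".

September 28, 2027

Counting 25 business days after August 22, 2027 (skipping weekends and listed holidays) reaches September 28, 2027.
September 28, 2027 falls on a Tuesday, which is a business day, so no adjustment is needed.
The final due date is September 28, 2027.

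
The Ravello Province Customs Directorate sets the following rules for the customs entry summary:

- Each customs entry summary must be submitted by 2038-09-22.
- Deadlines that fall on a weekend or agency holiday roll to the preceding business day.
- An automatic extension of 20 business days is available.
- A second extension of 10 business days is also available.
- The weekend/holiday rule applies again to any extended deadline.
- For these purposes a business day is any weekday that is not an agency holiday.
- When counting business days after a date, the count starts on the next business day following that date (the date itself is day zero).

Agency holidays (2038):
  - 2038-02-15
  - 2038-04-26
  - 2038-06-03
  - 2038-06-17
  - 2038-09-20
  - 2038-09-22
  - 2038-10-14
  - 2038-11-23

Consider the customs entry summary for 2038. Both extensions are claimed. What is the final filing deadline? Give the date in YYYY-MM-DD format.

2038-11-04

The stated deadline is 2038-09-22.
2038-09-22 is a listed holiday; the preceding business day is 2038-09-21 (Tuesday).
Applying the 20-business-day extension: 20 business days after 2038-09-21 is 2038-10-21.
2038-10-21 is a Thursday and not a listed holiday, so it stands.
Counting 10 further business days from 2038-10-21 reaches 2038-11-04.
2038-11-04 is a Thursday and not a listed holiday, so it stands.
So the filing is due 2038-11-04.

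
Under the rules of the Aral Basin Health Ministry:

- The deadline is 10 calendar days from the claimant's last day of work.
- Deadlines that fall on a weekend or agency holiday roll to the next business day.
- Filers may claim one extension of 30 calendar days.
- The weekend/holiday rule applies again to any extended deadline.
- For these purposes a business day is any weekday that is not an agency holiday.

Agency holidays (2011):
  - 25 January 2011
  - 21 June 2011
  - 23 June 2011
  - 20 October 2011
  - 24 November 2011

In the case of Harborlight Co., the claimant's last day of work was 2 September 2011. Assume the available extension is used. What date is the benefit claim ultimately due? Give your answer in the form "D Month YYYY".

10 calendar days after 2 September 2011 is 12 September 2011.
Since 12 September 2011 is a Monday and not a holiday, the date is unchanged.
Applying the 30-calendar-day extension: 12 September 2011 + 30 days = 12 October 2011.
12 October 2011 falls on a Wednesday, which is a business day, so no adjustment is needed.
Deadline: 12 October 2011.

12 October 2011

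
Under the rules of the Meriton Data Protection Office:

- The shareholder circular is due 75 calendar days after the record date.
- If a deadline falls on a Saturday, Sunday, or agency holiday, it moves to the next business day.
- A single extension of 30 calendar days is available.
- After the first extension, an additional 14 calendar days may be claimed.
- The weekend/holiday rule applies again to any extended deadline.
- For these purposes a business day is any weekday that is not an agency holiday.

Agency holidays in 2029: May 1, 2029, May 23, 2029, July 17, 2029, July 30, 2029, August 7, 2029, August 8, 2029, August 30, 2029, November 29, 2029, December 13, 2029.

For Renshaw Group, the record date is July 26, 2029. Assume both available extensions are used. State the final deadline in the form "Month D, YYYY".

November 22, 2029

Adding 75 calendar days to July 26, 2029 gives October 9, 2029.
Since October 9, 2029 is a Tuesday and not a holiday, the date is unchanged.
The 30-calendar-day extension moves the deadline from October 9, 2029 to November 8, 2029.
November 8, 2029 is a Thursday and not a listed holiday, so it stands.
The 14-calendar-day extension moves the deadline from November 8, 2029 to November 22, 2029.
November 22, 2029 is a Thursday and not a listed holiday, so it stands.
The final due date is November 22, 2029.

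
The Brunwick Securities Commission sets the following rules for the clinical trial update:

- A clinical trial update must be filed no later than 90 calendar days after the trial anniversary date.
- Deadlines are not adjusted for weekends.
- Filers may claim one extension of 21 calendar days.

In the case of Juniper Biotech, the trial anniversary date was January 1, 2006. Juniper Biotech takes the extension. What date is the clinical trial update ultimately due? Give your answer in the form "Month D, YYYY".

Adding 90 calendar days to January 1, 2006 gives April 1, 2006.
April 1, 2006 is a Saturday; no weekend or holiday adjustment applies.
Applying the 21-calendar-day extension: April 1, 2006 + 21 days = April 22, 2006.
April 22, 2006 falls on a Saturday. The rules make no weekend/holiday allowance, so it remains April 22, 2006.
So the filing is due April 22, 2006.

April 22, 2006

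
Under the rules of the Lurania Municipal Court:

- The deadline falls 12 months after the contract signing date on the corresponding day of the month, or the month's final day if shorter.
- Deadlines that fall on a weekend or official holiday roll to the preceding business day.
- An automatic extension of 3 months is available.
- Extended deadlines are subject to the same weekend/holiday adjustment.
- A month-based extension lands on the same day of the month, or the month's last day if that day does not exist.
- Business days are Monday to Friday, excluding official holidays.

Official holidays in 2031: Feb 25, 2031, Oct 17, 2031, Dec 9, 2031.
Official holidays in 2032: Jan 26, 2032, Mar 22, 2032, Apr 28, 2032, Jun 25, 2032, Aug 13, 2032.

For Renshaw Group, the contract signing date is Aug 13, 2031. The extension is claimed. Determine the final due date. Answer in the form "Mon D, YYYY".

12 months from Aug 13, 2031 is Aug 13, 2032.
Because Aug 13, 2032 is a listed holiday, the deadline becomes Aug 12, 2032 (Thursday).
The 3 months extension carries Aug 12, 2032 to Nov 12, 2032.
Nov 12, 2032 is a Friday and not a listed holiday, so it stands.
Deadline: Nov 12, 2032.

Nov 12, 2032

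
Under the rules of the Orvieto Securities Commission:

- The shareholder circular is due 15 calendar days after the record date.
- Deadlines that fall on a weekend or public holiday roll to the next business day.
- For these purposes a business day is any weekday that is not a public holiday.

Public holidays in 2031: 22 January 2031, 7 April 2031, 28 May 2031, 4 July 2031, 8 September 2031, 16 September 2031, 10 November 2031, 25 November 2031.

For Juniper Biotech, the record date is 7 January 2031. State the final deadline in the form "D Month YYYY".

23 January 2031

Adding 15 calendar days to 7 January 2031 gives 22 January 2031.
22 January 2031 falls on a listed holiday. Rolling to the next business day gives 23 January 2031, a Thursday.
So the filing is due 23 January 2031.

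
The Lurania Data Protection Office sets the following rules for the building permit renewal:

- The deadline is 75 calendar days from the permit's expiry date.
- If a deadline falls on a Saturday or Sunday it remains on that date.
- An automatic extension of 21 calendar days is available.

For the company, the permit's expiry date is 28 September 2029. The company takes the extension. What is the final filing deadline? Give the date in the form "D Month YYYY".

Adding 75 calendar days to 28 September 2029 gives 12 December 2029.
12 December 2029 is a Wednesday; no weekend or holiday adjustment applies.
With the 21-day extension, 12 December 2029 becomes 2 January 2030.
2 January 2030 is a Wednesday; no weekend or holiday adjustment applies.
Final deadline: 2 January 2030.

2 January 2030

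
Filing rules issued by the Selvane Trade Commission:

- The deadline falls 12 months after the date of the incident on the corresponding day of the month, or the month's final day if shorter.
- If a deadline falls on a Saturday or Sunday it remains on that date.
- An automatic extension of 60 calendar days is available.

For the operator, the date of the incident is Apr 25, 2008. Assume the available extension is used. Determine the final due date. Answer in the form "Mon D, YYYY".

Jun 24, 2009

Moving 12 months forward from Apr 25, 2008 on the corresponding day gives Apr 25, 2009.
Apr 25, 2009 falls on a Saturday. The rules make no weekend/holiday allowance, so it remains Apr 25, 2009.
The 60-calendar-day extension moves the deadline from Apr 25, 2009 to Jun 24, 2009.
Jun 24, 2009 is a Wednesday; no weekend or holiday adjustment applies.
So the filing is due Jun 24, 2009.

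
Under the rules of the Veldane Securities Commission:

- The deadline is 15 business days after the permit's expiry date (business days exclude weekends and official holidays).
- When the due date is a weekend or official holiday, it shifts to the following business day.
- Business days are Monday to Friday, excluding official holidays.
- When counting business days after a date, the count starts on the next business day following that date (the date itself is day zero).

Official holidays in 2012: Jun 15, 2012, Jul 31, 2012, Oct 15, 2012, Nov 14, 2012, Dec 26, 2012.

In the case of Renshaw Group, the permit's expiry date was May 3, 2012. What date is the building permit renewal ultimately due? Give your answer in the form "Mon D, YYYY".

Starting the day after May 3, 2012 and counting 15 business days lands on May 24, 2012.
Since May 24, 2012 is a Thursday and not a holiday, the date is unchanged.
Deadline: May 24, 2012.

May 24, 2012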